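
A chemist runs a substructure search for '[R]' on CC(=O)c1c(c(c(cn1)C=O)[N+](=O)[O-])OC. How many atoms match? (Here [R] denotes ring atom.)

6

The query [R] means: R matches any atom that is part of a ring.
Check the 16 heavy atoms by environment: 1× n (aromatic, in 6-ring) → match; 5× c (aromatic, in 6-ring) → match; 4× O (acyclic) → no; 4× C (acyclic) → no; 1× N (charge +1, acyclic) → no; 1× O (charge -1, acyclic) → no.
Summing the matching environments: 1 + 5 = 6 matching atoms.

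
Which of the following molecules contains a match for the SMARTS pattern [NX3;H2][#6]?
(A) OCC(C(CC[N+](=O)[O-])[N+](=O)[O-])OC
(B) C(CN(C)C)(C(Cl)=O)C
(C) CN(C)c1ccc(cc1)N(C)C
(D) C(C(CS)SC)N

[NX3;H2][#6] describes a trivalent nitrogen with two H attached to carbon (a primary amine).
(A) has a nitro group (-[N+](=O)[O-]) but the nitrogen is [N+] with no H, not NX3H2.
(B) has a dimethylamino group (-N(CH3)2) but the nitrogen has H0, not H2.
(C) has a dimethylamino group (-N(CH3)2) but the nitrogen has H0, not H2.
(D) contains a primary amino group (-NH2), which satisfies every atom and bond constraint.
So the answer is (D).

D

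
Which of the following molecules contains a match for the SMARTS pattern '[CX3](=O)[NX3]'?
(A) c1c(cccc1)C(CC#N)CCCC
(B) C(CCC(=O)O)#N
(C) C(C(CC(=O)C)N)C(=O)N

C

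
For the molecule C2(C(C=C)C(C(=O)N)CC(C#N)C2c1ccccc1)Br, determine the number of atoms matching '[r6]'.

12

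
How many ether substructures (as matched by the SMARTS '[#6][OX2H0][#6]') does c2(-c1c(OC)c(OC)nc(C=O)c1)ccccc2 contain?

[#6][OX2H0][#6] is the SMARTS for an ether: an aliphatic oxygen bridging two carbons with no H on the oxygen.
The molecule carries 2 separate instances of a methoxy ether (-OCH3) meeting every constraint; each maps to a distinct set of atoms, giving 2 matches.

2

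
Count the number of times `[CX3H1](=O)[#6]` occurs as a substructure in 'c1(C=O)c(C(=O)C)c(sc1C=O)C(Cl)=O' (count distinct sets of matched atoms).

[CX3H1](=O)[#6] is the SMARTS for an aldehyde: an sp2 carbon with one H, double-bonded to O and single-bonded to carbon.
The molecule carries 2 separate instances of an aldehyde (-CHO) meeting every constraint; each maps to a distinct set of atoms, giving 2 matches.

2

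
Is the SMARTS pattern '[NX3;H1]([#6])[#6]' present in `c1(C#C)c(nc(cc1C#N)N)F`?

The pattern [NX3;H1]([#6])[#6] describes a trivalent nitrogen with one H, bonded to two carbons — a secondary amine.
The closest candidate here is a primary amino group (-NH2), but the nitrogen has H2 and only one carbon neighbour. No other fragment satisfies the full query, so there is no match.

No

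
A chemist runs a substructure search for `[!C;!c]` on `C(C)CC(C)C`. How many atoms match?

0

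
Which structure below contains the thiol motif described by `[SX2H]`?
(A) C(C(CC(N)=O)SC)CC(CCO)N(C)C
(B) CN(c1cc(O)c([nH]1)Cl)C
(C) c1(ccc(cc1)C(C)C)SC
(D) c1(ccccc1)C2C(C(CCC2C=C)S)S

D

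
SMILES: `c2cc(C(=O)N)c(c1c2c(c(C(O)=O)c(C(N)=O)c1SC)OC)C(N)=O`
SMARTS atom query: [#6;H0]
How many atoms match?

12

The query [#6;H0] means: any carbon with no attached hydrogen.
Check the 26 heavy atoms by environment: 8× c (aromatic, H0) → match; 2× c (aromatic, H1) → no; 4× C (H0) → match; 5× O (H0) → no; 3× N (H2) → no; 2× C (H3) → no; 1× S (H0) → no; 1× O (H1) → no.
Summing the matching environments: 8 + 4 = 12 matching atoms.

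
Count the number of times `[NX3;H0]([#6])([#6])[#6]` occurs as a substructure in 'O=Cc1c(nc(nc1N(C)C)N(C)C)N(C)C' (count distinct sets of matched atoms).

[NX3;H0]([#6])([#6])[#6] is the SMARTS for a tertiary amine: a trivalent nitrogen with no H, bonded to three carbons.
The molecule carries 3 separate instances of a dimethylamino group (-N(CH3)2) meeting every constraint; each maps to a distinct set of atoms, giving 3 matches.

3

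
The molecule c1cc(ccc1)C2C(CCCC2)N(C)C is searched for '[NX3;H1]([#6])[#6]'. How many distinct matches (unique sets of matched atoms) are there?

0

[NX3;H1]([#6])[#6] is the SMARTS for a secondary amine: a trivalent nitrogen with one H, bonded to two carbons.
The molecule has a dimethylamino group (-N(CH3)2), but the nitrogen has H0, not H1; nothing else fits, so there are 0 matches.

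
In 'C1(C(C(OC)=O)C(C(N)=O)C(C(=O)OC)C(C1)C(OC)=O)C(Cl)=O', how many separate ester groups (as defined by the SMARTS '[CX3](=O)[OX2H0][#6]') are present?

3

[CX3](=O)[OX2H0][#6] is the SMARTS for an ester: a carbonyl carbon bonded to an oxygen that is itself bonded to carbon (no H on that O).
The molecule carries 3 separate instances of a methyl-ester group (-C(=O)OCH3) meeting every constraint; each maps to a distinct set of atoms, giving 3 matches.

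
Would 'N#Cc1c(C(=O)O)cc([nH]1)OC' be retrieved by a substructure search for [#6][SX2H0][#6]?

No

The pattern [#6][SX2H0][#6] describes an aliphatic sulfur bridging two carbons with no H on the sulfur — a thioether.
The closest candidate here is a methoxy ether (-OCH3), but the bridging atom is O, not S. No other fragment satisfies the full query, so there is no match.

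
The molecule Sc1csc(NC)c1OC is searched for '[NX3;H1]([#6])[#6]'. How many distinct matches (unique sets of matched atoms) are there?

[NX3;H1]([#6])[#6] is the SMARTS for a secondary amine: a trivalent nitrogen with one H, bonded to two carbons.
Exactly one fragment in the molecule meets all constraints, giving 1 match.

1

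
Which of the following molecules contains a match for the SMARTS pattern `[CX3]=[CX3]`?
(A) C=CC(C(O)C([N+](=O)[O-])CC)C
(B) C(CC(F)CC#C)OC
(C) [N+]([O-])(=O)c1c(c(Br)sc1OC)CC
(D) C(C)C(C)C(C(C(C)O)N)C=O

A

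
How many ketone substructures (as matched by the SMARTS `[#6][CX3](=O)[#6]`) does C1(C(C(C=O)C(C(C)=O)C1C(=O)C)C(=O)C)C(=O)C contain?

[#6][CX3](=O)[#6] is the SMARTS for a ketone: a carbonyl carbon (no H) flanked by two carbons.
The molecule carries 4 separate instances of an acetyl/ketone group (-C(=O)CH3) meeting every constraint; each maps to a distinct set of atoms, giving 4 matches.

4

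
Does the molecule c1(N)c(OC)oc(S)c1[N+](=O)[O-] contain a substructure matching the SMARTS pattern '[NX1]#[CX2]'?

No

The pattern [NX1]#[CX2] describes a nitrogen triple-bonded to a two-connected carbon — a nitrile.
The closest candidate here is a primary amino group (-NH2), but the nitrogen is NX3 (three connections), not NX1 triple-bonded. No other fragment satisfies the full query, so there is no match.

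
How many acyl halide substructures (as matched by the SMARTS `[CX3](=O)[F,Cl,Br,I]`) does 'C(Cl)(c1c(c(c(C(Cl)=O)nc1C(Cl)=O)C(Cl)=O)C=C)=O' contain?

4

[CX3](=O)[F,Cl,Br,I] is the SMARTS for an acyl halide: a carbonyl carbon bonded to a halogen.
The molecule carries 4 separate instances of an acyl chloride (-C(=O)Cl) meeting every constraint; each maps to a distinct set of atoms, giving 4 matches.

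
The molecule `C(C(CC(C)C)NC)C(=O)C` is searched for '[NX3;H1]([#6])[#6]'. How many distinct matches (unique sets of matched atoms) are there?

[NX3;H1]([#6])[#6] is the SMARTS for a secondary amine: a trivalent nitrogen with one H, bonded to two carbons.
Exactly one fragment in the molecule meets all constraints, giving 1 match.

1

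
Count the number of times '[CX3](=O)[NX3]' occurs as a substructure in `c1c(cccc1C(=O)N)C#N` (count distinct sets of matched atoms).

1

[CX3](=O)[NX3] is the SMARTS for an amide: a carbonyl carbon bonded to a trivalent nitrogen.
Exactly one fragment in the molecule meets all constraints, giving 1 match.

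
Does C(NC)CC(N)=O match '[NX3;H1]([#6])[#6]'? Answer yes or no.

The pattern [NX3;H1]([#6])[#6] describes a trivalent nitrogen with one H, bonded to two carbons — a secondary amine.
The molecule carries an N-methylamino group (-NHCH3), whose atoms satisfy every constraint of the query, so the pattern matches.

Yes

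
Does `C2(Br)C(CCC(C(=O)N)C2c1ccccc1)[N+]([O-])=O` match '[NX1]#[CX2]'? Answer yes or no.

No

The pattern [NX1]#[CX2] describes a nitrogen triple-bonded to a two-connected carbon — a nitrile.
The closest candidate here is a primary amide (-C(=O)NH2), but the nitrogen is NX3, not NX1. No other fragment satisfies the full query, so there is no match.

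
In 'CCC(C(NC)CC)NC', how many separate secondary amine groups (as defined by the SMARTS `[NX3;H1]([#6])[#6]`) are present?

2

[NX3;H1]([#6])[#6] is the SMARTS for a secondary amine: a trivalent nitrogen with one H, bonded to two carbons.
The molecule carries 2 separate instances of an N-methylamino group (-NHCH3) meeting every constraint; each maps to a distinct set of atoms, giving 2 matches.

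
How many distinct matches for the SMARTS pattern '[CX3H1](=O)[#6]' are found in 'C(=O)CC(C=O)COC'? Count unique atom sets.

[CX3H1](=O)[#6] is the SMARTS for an aldehyde: an sp2 carbon with one H, double-bonded to O and single-bonded to carbon.
The molecule carries 2 separate instances of an aldehyde (-CHO) meeting every constraint; each maps to a distinct set of atoms, giving 2 matches.

2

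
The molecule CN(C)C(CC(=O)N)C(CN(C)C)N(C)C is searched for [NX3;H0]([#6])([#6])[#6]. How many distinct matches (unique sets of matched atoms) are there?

3

[NX3;H0]([#6])([#6])[#6] is the SMARTS for a tertiary amine: a trivalent nitrogen with no H, bonded to three carbons.
The molecule carries 3 separate instances of a dimethylamino group (-N(CH3)2) meeting every constraint; each maps to a distinct set of atoms, giving 3 matches.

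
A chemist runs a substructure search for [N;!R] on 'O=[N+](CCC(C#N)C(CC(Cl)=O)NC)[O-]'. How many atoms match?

3

Check the 15 heavy atoms by environment: 8× C (acyclic) → no; 1× N (charge +1, acyclic) → match; 1× O (charge -1, acyclic) → no; 2× O (acyclic) → no; 1× Cl (acyclic) → no; 2× N (acyclic) → match.
Summing the matching environments: 1 + 2 = 3 matching atoms.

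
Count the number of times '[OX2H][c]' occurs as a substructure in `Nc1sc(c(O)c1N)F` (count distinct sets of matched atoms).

[OX2H][c] is the SMARTS for a phenol: a hydroxyl oxygen attached to an aromatic carbon.
Exactly one fragment in the molecule meets all constraints, giving 1 match.

1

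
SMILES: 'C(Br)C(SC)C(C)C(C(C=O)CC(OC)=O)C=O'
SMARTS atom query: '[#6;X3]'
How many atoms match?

The query [#6;X3] means: any carbon (aromatic or not) with three total connections.
Check the 18 heavy atoms by environment: 9× C (X4) → no; 1× S (X2) → no; 1× Br (X1) → no; 3× C (X3) → match; 3× O (X1) → no; 1× O (X2) → no.
That gives 3 matching atoms.

3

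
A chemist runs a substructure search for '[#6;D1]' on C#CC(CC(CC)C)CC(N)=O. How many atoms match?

3

The query [#6;D1] means: carbon bonded to exactly one heavy atom.
Check the 12 heavy atoms by environment: 3× C (D1) → match; 4× C (D2) → no; 3× C (D3) → no; 1× O (D1) → no; 1× N (D1) → no.
That gives 3 matching atoms.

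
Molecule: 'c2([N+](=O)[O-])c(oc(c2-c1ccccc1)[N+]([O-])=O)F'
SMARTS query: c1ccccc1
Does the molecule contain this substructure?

Yes

The pattern c1ccccc1 describes six aromatic carbons in a ring — a benzene ring.
The molecule carries a phenyl ring, whose atoms satisfy every constraint of the query, so the pattern matches.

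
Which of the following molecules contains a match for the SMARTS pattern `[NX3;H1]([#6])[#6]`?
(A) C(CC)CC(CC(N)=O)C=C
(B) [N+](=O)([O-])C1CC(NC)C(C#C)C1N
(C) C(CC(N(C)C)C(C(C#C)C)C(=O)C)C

[NX3;H1]([#6])[#6] describes a trivalent nitrogen with one H, bonded to two carbons (a secondary amine).
(A) has a primary amide (-C(=O)NH2) but the -C(=O)NH2 nitrogen has H2, not H1.
(B) contains an N-methylamino group (-NHCH3), which satisfies every atom and bond constraint.
(C) has a dimethylamino group (-N(CH3)2) but the nitrogen has H0, not H1.
So the answer is (B).

B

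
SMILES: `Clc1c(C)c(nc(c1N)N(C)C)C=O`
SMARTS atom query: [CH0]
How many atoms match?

The query [CH0] means: aliphatic carbon with no attached hydrogen.
Check the 14 heavy atoms by environment: 1× n (aromatic, H0) → no; 5× c (aromatic, H0) → no; 1× C (H1) → no; 1× O (H0) → no; 1× N (H2) → no; 3× C (H3) → no; 1× N (H0) → no; 1× Cl (H0) → no.
No environment satisfies the query, so 0 matching atoms.

0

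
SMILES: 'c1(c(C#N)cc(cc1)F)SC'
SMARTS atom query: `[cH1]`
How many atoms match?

3

The query [cH1] means: aromatic carbon bearing exactly one hydrogen.
Check the 11 heavy atoms by environment: 3× c (aromatic, H1) → match; 3× c (aromatic, H0) → no; 1× C (H0) → no; 1× N (H0) → no; 1× S (H0) → no; 1× C (H3) → no; 1× F (H0) → no.
That gives 3 matching atoms.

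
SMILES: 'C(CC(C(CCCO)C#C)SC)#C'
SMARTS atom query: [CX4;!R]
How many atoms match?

7

Check the 13 heavy atoms by environment: 7× C (X4, acyclic) → match; 4× C (X2, acyclic) → no; 1× O (X2, acyclic) → no; 1× S (X2, acyclic) → no.
That gives 7 matching atoms.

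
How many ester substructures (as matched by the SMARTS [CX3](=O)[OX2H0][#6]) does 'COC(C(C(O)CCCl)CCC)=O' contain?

1

[CX3](=O)[OX2H0][#6] is the SMARTS for an ester: a carbonyl carbon bonded to an oxygen that is itself bonded to carbon (no H on that O).
Exactly one fragment in the molecule meets all constraints, giving 1 match.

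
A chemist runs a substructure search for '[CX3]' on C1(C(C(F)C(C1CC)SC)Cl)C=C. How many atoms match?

The query [CX3] means: C with X3: aliphatic carbon with exactly 3 total connections.
Check the 13 heavy atoms by environment: 8× C (X4) → no; 2× C (X3) → match; 1× F (X1) → no; 1× Cl (X1) → no; 1× S (X2) → no.
That gives 2 matching atoms.

2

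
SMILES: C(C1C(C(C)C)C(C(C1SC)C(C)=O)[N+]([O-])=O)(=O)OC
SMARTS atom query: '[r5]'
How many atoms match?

5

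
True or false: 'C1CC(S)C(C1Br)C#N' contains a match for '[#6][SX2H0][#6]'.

False

The pattern [#6][SX2H0][#6] describes an aliphatic sulfur bridging two carbons with no H on the sulfur — a thioether.
The closest candidate here is a thiol (-SH), but the sulfur has H1, not H0 bridging two carbons. No other fragment satisfies the full query, so there is no match.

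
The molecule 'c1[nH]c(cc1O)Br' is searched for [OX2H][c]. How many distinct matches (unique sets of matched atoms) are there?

1

[OX2H][c] is the SMARTS for a phenol: a hydroxyl oxygen attached to an aromatic carbon.
Exactly one fragment in the molecule meets all constraints, giving 1 match.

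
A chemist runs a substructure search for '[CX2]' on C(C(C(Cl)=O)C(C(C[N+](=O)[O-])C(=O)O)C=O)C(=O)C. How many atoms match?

0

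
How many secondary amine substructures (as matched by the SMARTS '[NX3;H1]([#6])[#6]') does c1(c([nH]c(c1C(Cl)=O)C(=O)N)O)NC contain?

1

[NX3;H1]([#6])[#6] is the SMARTS for a secondary amine: a trivalent nitrogen with one H, bonded to two carbons.
Exactly one fragment in the molecule meets all constraints, giving 1 match.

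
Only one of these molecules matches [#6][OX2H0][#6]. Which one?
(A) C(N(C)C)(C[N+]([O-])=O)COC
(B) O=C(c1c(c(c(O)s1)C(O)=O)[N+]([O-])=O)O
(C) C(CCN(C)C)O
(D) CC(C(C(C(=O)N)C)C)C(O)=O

A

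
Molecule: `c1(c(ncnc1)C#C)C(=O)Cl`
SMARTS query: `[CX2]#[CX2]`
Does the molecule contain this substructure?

Yes

The pattern [CX2]#[CX2] describes a carbon-carbon triple bond — an alkyne.
The molecule carries an ethynyl group (-C#CH), whose atoms satisfy every constraint of the query, so the pattern matches.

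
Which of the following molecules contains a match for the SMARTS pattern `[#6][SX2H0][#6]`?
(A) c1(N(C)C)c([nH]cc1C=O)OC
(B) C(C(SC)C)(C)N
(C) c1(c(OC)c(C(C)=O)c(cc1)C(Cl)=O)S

B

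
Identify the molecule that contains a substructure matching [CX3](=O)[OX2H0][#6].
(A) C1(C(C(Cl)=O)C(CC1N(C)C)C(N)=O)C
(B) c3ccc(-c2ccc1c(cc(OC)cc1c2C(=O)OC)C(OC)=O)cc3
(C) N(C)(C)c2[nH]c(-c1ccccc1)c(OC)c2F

B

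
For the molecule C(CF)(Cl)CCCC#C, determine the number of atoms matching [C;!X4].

2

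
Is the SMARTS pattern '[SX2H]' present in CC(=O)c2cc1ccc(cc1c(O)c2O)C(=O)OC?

No

The pattern [SX2H] describes an aliphatic sulfur with two connections, one being H — a thiol.
The closest candidate here is a hydroxyl group (-OH), but it is an -OH, not an -SH. No other fragment satisfies the full query, so there is no match.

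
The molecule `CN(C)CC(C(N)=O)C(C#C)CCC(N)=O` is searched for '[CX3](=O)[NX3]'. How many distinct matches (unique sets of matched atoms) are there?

[CX3](=O)[NX3] is the SMARTS for an amide: a carbonyl carbon bonded to a trivalent nitrogen.
The molecule carries 2 separate instances of a primary amide (-C(=O)NH2) meeting every constraint; each maps to a distinct set of atoms, giving 2 matches.

2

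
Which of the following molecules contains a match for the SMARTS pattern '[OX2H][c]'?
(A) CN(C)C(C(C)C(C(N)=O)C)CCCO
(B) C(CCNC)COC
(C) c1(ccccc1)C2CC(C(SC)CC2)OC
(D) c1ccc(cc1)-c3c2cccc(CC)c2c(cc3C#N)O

D

[OX2H][c] describes a hydroxyl oxygen attached to an aromatic carbon (a phenol).
(A) has a hydroxyl group (-OH) but the -OH is on an aliphatic carbon, not an aromatic c.
(B) has a methoxy ether (-OCH3) but the oxygen has H0, not H1.
(C) has a methoxy ether (-OCH3) but the oxygen has H0, not H1.
(D) contains a hydroxyl group (-OH), which satisfies every atom and bond constraint.
So the answer is (D).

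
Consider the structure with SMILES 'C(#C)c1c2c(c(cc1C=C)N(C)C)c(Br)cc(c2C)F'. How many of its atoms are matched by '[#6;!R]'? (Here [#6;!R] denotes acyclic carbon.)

The query [#6;!R] means: carbon not in any ring.
Check the 20 heavy atoms by environment: 10× c (aromatic, in 6-ring) → no; 1× Br (acyclic) → no; 7× C (acyclic) → match; 1× N (acyclic) → no; 1× F (acyclic) → no.
That gives 7 matching atoms.

7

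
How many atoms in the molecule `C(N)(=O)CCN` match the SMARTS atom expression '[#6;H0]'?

Check the 6 heavy atoms by environment: 2× C (H2) → no; 2× N (H2) → no; 1× C (H0) → match; 1× O (H0) → no.
That gives 1 matching atom.

1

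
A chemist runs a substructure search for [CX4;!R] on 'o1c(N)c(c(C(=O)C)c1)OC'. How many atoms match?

2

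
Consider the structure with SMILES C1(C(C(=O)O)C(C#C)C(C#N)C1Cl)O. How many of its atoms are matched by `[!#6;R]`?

0

The query [!#6;R] means: non-carbon atom that is part of a ring.
Check the 14 heavy atoms by environment: 5× C (in 5-ring) → no; 4× C (acyclic) → no; 1× N (acyclic) → no; 3× O (acyclic) → no; 1× Cl (acyclic) → no.
No environment satisfies the query, so 0 matching atoms.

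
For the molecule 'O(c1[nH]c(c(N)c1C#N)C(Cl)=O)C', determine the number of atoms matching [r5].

5

The query [r5] means: r5 matches atoms in a five-membered ring.
Check the 13 heavy atoms by environment: 1× n (aromatic, in 5-ring) → match; 4× c (aromatic, in 5-ring) → match; 3× C (acyclic) → no; 2× N (acyclic) → no; 2× O (acyclic) → no; 1× Cl (acyclic) → no.
Summing the matching environments: 1 + 4 = 5 matching atoms.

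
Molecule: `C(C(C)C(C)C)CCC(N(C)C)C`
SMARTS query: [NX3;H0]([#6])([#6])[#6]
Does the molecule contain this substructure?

Yes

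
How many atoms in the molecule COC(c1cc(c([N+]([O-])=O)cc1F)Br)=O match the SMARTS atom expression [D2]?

3

The query [D2] means: atom with exactly two heavy-atom neighbours.
Check the 15 heavy atoms by environment: 4× c (aromatic, D3) → no; 2× c (aromatic, D2) → match; 1× F (D1) → no; 1× N (charge +1, D3) → no; 1× O (charge -1, D1) → no; 2× O (D1) → no; 1× Br (D1) → no; 1× C (D3) → no; 1× O (D2) → match; 1× C (D1) → no.
Summing the matching environments: 2 + 1 = 3 matching atoms.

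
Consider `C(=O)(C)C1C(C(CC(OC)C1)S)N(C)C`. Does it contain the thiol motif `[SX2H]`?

The pattern [SX2H] describes an aliphatic sulfur with two connections, one being H — a thiol.
The molecule carries a thiol (-SH), whose atoms satisfy every constraint of the query, so the pattern matches.

Yes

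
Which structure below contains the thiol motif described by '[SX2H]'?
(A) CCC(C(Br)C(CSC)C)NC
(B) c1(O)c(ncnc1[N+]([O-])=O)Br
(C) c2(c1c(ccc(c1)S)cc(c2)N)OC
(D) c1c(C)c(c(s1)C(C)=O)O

C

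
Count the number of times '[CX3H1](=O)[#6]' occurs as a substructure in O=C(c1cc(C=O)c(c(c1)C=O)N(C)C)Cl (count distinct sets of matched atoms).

[CX3H1](=O)[#6] is the SMARTS for an aldehyde: an sp2 carbon with one H, double-bonded to O and single-bonded to carbon.
The molecule carries 2 separate instances of an aldehyde (-CHO) meeting every constraint; each maps to a distinct set of atoms, giving 2 matches.

2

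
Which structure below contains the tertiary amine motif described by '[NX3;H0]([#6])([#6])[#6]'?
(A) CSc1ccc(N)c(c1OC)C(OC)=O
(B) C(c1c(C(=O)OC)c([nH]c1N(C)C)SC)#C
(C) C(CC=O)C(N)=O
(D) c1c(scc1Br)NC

[NX3;H0]([#6])([#6])[#6] describes a trivalent nitrogen with no H, bonded to three carbons (a tertiary amine).
(A) has a primary amino group (-NH2) but the nitrogen has H2, not H0 with three carbons.
(B) contains a dimethylamino group (-N(CH3)2), which satisfies every atom and bond constraint.
(C) has a primary amide (-C(=O)NH2) but the amide nitrogen has H2 and only one carbon neighbour.
(D) has an N-methylamino group (-NHCH3) but the nitrogen still has one H (H1), not H0.
So the answer is (B).

B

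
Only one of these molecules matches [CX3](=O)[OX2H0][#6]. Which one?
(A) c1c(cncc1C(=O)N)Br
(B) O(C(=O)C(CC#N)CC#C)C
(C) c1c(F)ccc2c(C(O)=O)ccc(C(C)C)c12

B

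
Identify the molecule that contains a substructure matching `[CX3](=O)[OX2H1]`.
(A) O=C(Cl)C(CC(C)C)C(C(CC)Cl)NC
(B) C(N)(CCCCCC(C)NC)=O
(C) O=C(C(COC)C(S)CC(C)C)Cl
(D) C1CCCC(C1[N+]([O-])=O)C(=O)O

D

[CX3](=O)[OX2H1] describes an sp2 carbon double-bonded to O and single-bonded to an -OH oxygen (a carboxylic acid).
(A) has an acyl chloride (-C(=O)Cl) but the carbonyl is bonded to Cl, not to an -OH oxygen.
(B) has a primary amide (-C(=O)NH2) but the carbonyl is bonded to N, not to an -OH oxygen.
(C) has an acyl chloride (-C(=O)Cl) but the carbonyl is bonded to Cl, not to an -OH oxygen.
(D) contains a carboxylic acid group (-C(=O)OH), which satisfies every atom and bond constraint.
So the answer is (D).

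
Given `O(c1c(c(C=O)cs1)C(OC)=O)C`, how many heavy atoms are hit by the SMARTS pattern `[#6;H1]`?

The query [#6;H1] means: any carbon bearing exactly one hydrogen.
Check the 13 heavy atoms by environment: 1× s (aromatic, H0) → no; 3× c (aromatic, H0) → no; 1× c (aromatic, H1) → match; 1× C (H1) → match; 4× O (H0) → no; 2× C (H3) → no; 1× C (H0) → no.
Summing the matching environments: 1 + 1 = 2 matching atoms.

2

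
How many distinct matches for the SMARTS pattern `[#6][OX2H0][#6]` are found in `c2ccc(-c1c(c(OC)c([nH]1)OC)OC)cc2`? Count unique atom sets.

3

[#6][OX2H0][#6] is the SMARTS for an ether: an aliphatic oxygen bridging two carbons with no H on the oxygen.
The molecule carries 3 separate instances of a methoxy ether (-OCH3) meeting every constraint; each maps to a distinct set of atoms, giving 3 matches.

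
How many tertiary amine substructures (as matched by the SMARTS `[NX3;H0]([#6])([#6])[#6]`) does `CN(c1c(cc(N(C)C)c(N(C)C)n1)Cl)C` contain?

3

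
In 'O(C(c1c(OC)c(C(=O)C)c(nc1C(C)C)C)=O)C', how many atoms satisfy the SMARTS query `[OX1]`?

The query [OX1] means: aliphatic oxygen with one total connection — typically a carbonyl =O or an oxide.
Check the 19 heavy atoms by environment: 1× n (aromatic, X2) → no; 5× c (aromatic, X3) → no; 2× C (X3) → no; 2× O (X1) → match; 7× C (X4) → no; 2× O (X2) → no.
That gives 2 matching atoms.

2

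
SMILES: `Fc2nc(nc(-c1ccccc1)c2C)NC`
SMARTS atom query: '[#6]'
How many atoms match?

12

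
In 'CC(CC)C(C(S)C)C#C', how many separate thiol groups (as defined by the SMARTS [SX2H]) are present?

1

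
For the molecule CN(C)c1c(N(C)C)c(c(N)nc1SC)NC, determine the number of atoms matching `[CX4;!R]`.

The query [CX4;!R] means: aliphatic carbon with four total connections, not in a ring.
Check the 17 heavy atoms by environment: 1× n (aromatic, X2, in 6-ring) → no; 5× c (aromatic, X3, in 6-ring) → no; 4× N (X3, acyclic) → no; 6× C (X4, acyclic) → match; 1× S (X2, acyclic) → no.
That gives 6 matching atoms.

6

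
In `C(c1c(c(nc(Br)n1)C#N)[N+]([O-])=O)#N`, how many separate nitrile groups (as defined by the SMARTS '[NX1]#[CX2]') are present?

[NX1]#[CX2] is the SMARTS for a nitrile: a nitrogen triple-bonded to a two-connected carbon.
The molecule carries 2 separate instances of a nitrile (-C#N) meeting every constraint; each maps to a distinct set of atoms, giving 2 matches.

2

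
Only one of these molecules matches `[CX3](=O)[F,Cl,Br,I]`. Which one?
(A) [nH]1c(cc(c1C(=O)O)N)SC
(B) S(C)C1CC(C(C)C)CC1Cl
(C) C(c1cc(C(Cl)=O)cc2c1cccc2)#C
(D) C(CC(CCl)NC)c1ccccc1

[CX3](=O)[F,Cl,Br,I] describes a carbonyl carbon bonded to a halogen (an acyl halide).
(A) has a carboxylic acid group (-C(=O)OH) but the carbonyl is bonded to -OH, not to a halogen.
(B) has a chloro substituent but the Cl is not on a carbonyl carbon.
(C) contains an acyl chloride (-C(=O)Cl), which satisfies every atom and bond constraint.
(D) has a chloro substituent but the Cl is not on a carbonyl carbon.
So the answer is (C).

C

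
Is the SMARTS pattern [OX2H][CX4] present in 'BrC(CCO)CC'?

The pattern [OX2H][CX4] describes a hydroxyl oxygen bound to an sp3 (X4) carbon — an aliphatic alcohol.
The molecule carries a hydroxyl group (-OH), whose atoms satisfy every constraint of the query, so the pattern matches.

Yes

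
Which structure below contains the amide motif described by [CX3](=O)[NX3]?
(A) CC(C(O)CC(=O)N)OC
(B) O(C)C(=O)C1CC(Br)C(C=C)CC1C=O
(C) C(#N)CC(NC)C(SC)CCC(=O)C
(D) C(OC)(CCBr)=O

A

[CX3](=O)[NX3] describes a carbonyl carbon bonded to a trivalent nitrogen (an amide).
(A) contains a primary amide (-C(=O)NH2), which satisfies every atom and bond constraint.
(B) has a methyl-ester group (-C(=O)OCH3) but the carbonyl is bonded to O, not to an NX3 nitrogen.
(C) has a nitrile (-C#N) but the nitrile N is NX1 (triple-bonded), not NX3.
(D) has a methyl-ester group (-C(=O)OCH3) but the carbonyl is bonded to O, not to an NX3 nitrogen.
So the answer is (A).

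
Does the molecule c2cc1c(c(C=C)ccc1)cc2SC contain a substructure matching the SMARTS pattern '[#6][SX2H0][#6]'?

The pattern [#6][SX2H0][#6] describes an aliphatic sulfur bridging two carbons with no H on the sulfur — a thioether.
The molecule carries a methylthio ether (-SCH3), whose atoms satisfy every constraint of the query, so the pattern matches.

Yes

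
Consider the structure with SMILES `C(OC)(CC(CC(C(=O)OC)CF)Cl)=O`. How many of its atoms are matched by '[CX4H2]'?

The query [CX4H2] means: sp3 carbon (X4) with exactly two hydrogens.
Check the 15 heavy atoms by environment: 3× C (H2, X4) → match; 2× C (H1, X4) → no; 2× C (H0, X3) → no; 2× O (H0, X1) → no; 2× O (H0, X2) → no; 2× C (H3, X4) → no; 1× F (H0, X1) → no; 1× Cl (H0, X1) → no.
That gives 3 matching atoms.

3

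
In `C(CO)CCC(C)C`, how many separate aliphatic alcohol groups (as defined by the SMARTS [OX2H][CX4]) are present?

1

[OX2H][CX4] is the SMARTS for an aliphatic alcohol: a hydroxyl oxygen bound to an sp3 (X4) carbon.
Exactly one fragment in the molecule meets all constraints, giving 1 match.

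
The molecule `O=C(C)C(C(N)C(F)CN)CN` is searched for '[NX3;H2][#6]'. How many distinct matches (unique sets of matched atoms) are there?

3

[NX3;H2][#6] is the SMARTS for a primary amine: a trivalent nitrogen with two H attached to carbon.
The molecule carries 3 separate instances of a primary amino group (-NH2) meeting every constraint; each maps to a distinct set of atoms, giving 3 matches.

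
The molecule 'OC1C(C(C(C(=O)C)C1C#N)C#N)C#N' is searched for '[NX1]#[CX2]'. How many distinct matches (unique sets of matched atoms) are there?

3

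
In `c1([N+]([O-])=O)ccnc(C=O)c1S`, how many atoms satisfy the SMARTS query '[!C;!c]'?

6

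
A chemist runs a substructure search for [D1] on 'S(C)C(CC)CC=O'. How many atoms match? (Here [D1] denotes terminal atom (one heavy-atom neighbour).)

3

The query [D1] means: atom with exactly one heavy-atom neighbour (degree 1).
Check the 8 heavy atoms by environment: 3× C (D2) → no; 1× C (D3) → no; 1× O (D1) → match; 1× S (D2) → no; 2× C (D1) → match.
Summing the matching environments: 1 + 2 = 3 matching atoms.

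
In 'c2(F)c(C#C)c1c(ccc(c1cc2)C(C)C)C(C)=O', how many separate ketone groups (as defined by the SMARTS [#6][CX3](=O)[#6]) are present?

[#6][CX3](=O)[#6] is the SMARTS for a ketone: a carbonyl carbon (no H) flanked by two carbons.
Exactly one fragment in the molecule meets all constraints, giving 1 match.

1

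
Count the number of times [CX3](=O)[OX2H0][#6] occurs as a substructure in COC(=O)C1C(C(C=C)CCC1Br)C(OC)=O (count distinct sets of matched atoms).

[CX3](=O)[OX2H0][#6] is the SMARTS for an ester: a carbonyl carbon bonded to an oxygen that is itself bonded to carbon (no H on that O).
The molecule carries 2 separate instances of a methyl-ester group (-C(=O)OCH3) meeting every constraint; each maps to a distinct set of atoms, giving 2 matches.

2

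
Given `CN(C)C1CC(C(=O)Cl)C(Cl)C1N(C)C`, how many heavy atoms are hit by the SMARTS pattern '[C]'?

The query [C] means: uppercase C matches aliphatic (non-aromatic) carbon only.
Check the 15 heavy atoms by environment: 10× C → match; 2× N → no; 2× Cl → no; 1× O → no.
That gives 10 matching atoms.

10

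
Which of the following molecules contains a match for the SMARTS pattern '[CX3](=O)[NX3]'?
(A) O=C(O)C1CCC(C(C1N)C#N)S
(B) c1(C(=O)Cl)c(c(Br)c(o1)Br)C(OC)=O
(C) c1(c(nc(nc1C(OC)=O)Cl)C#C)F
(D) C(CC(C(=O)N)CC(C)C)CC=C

D

[CX3](=O)[NX3] describes a carbonyl carbon bonded to a trivalent nitrogen (an amide).
(A) has a carboxylic acid group (-C(=O)OH) but the carbonyl is bonded to O, not to an NX3 nitrogen.
(B) has a methyl-ester group (-C(=O)OCH3) but the carbonyl is bonded to O, not to an NX3 nitrogen.
(C) has a methyl-ester group (-C(=O)OCH3) but the carbonyl is bonded to O, not to an NX3 nitrogen.
(D) contains a primary amide (-C(=O)NH2), which satisfies every atom and bond constraint.
So the answer is (D).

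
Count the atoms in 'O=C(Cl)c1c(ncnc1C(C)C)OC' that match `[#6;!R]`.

The query [#6;!R] means: carbon not in any ring.
Check the 14 heavy atoms by environment: 2× n (aromatic, in 6-ring) → no; 4× c (aromatic, in 6-ring) → no; 5× C (acyclic) → match; 2× O (acyclic) → no; 1× Cl (acyclic) → no.
That gives 5 matching atoms.

5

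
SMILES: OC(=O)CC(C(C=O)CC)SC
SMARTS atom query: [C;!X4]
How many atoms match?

The query [C;!X4] means: aliphatic carbon that does not have four total connections.
Check the 12 heavy atoms by environment: 6× C (X4) → no; 2× C (X3) → match; 2× O (X1) → no; 1× O (X2) → no; 1× S (X2) → no.
That gives 2 matching atoms.

2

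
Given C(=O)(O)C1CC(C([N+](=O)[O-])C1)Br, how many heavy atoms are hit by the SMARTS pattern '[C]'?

Check the 12 heavy atoms by environment: 6× C → match; 1× Br → no; 3× O → no; 1× N (charge +1) → no; 1× O (charge -1) → no.
That gives 6 matching atoms.

6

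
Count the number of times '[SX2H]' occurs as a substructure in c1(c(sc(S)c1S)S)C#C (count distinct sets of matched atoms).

[SX2H] is the SMARTS for a thiol: an aliphatic sulfur with two connections, one being H.
The molecule carries 3 separate instances of a thiol (-SH) meeting every constraint; each maps to a distinct set of atoms, giving 3 matches.

3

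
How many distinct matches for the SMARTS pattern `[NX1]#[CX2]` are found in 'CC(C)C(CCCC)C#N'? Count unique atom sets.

1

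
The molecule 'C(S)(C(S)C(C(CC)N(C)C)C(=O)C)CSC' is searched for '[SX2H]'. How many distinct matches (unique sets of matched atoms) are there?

[SX2H] is the SMARTS for a thiol: an aliphatic sulfur with two connections, one being H.
The molecule carries 2 separate instances of a thiol (-SH) meeting every constraint; each maps to a distinct set of atoms, giving 2 matches.

2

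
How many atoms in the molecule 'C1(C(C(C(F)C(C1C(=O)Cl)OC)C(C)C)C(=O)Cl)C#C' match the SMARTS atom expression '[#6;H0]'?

3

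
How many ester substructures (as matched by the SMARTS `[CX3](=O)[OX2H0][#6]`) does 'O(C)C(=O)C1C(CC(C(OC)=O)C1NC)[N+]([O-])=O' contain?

2

[CX3](=O)[OX2H0][#6] is the SMARTS for an ester: a carbonyl carbon bonded to an oxygen that is itself bonded to carbon (no H on that O).
The molecule carries 2 separate instances of a methyl-ester group (-C(=O)OCH3) meeting every constraint; each maps to a distinct set of atoms, giving 2 matches.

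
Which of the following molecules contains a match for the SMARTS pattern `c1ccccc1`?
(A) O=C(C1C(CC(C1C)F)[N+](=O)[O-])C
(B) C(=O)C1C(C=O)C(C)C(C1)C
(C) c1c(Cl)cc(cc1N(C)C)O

c1ccccc1 describes six aromatic carbons in a ring (a benzene ring).
(A) has a methyl group (-CH3) but no six-membered all-carbon aromatic ring is present.
(B) has a methyl group (-CH3) but no six-membered all-carbon aromatic ring is present.
(C) contains the required atom environment, so the pattern matches.
So the answer is (C).

C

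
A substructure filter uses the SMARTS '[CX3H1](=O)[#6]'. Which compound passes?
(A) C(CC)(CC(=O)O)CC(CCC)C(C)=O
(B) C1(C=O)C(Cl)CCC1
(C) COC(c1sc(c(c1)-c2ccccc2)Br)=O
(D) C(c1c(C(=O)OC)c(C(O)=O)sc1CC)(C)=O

[CX3H1](=O)[#6] describes an sp2 carbon with one H, double-bonded to O and single-bonded to carbon (an aldehyde).
(A) has a carboxylic acid group (-C(=O)OH) but the carbonyl carbon has H0 and is bonded to O, not H1.
(B) contains an aldehyde (-CHO), which satisfies every atom and bond constraint.
(C) has a methyl-ester group (-C(=O)OCH3) but the carbonyl carbon has H0, not H1.
(D) has a methyl-ester group (-C(=O)OCH3) but the carbonyl carbon has H0, not H1.
So the answer is (B).

B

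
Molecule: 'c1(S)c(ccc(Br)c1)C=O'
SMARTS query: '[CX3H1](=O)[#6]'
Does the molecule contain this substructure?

Yes

The pattern [CX3H1](=O)[#6] describes an sp2 carbon with one H, double-bonded to O and single-bonded to carbon — an aldehyde.
The molecule carries an aldehyde (-CHO), whose atoms satisfy every constraint of the query, so the pattern matches.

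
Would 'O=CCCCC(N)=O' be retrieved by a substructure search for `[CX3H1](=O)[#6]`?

Yes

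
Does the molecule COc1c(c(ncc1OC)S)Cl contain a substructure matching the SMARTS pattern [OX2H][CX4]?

The pattern [OX2H][CX4] describes a hydroxyl oxygen bound to an sp3 (X4) carbon — an aliphatic alcohol.
The closest candidate here is a methoxy ether (-OCH3), but the oxygen has H0 (ether), not H1. No other fragment satisfies the full query, so there is no match.

No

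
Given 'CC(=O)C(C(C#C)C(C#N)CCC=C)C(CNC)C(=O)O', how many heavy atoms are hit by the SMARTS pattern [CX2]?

The query [CX2] means: C with X2: aliphatic carbon with exactly 2 total connections.
Check the 21 heavy atoms by environment: 9× C (X4) → no; 4× C (X3) → no; 2× O (X1) → no; 1× O (X2) → no; 3× C (X2) → match; 1× N (X3) → no; 1× N (X1) → no.
That gives 3 matching atoms.

3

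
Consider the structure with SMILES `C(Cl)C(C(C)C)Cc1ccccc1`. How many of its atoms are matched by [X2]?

0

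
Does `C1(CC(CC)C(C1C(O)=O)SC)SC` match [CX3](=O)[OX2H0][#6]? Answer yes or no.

No

The pattern [CX3](=O)[OX2H0][#6] describes a carbonyl carbon bonded to an oxygen that is itself bonded to carbon (no H on that O) — an ester.
The closest candidate here is a carboxylic acid group (-C(=O)OH), but the singly-bonded O carries H (OX2H1, not H0). No other fragment satisfies the full query, so there is no match.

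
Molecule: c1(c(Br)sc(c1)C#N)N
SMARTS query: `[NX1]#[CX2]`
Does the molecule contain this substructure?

The pattern [NX1]#[CX2] describes a nitrogen triple-bonded to a two-connected carbon — a nitrile.
The molecule carries a nitrile (-C#N), whose atoms satisfy every constraint of the query, so the pattern matches.

Yes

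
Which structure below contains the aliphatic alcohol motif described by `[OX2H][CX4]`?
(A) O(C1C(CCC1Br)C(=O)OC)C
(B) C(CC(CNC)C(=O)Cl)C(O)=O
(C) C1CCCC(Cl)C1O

C

[OX2H][CX4] describes a hydroxyl oxygen bound to an sp3 (X4) carbon (an aliphatic alcohol).
(A) has a methoxy ether (-OCH3) but the oxygen has H0 (ether), not H1.
(B) has a carboxylic acid group (-C(=O)OH) but the -OH is on a CX3 carbonyl carbon, not a CX4 carbon.
(C) contains a hydroxyl group (-OH), which satisfies every atom and bond constraint.
So the answer is (C).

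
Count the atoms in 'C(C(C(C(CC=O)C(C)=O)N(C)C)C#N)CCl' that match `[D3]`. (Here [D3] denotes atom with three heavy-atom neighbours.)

5

Check the 17 heavy atoms by environment: 5× C (D2) → no; 4× C (D3) → match; 1× Cl (D1) → no; 2× O (D1) → no; 1× N (D1) → no; 3× C (D1) → no; 1× N (D3) → match.
Summing the matching environments: 4 + 1 = 5 matching atoms.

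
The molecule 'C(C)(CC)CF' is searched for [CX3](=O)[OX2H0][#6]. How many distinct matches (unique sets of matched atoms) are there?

0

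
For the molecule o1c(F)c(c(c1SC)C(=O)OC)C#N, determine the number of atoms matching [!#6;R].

1

The query [!#6;R] means: non-carbon atom that is part of a ring.
Check the 14 heavy atoms by environment: 1× o (aromatic, in 5-ring) → match; 4× c (aromatic, in 5-ring) → no; 1× S (acyclic) → no; 4× C (acyclic) → no; 1× F (acyclic) → no; 2× O (acyclic) → no; 1× N (acyclic) → no.
That gives 1 matching atom.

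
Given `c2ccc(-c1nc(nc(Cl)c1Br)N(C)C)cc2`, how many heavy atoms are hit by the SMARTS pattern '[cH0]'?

5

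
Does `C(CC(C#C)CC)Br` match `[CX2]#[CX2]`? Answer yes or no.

The pattern [CX2]#[CX2] describes a carbon-carbon triple bond — an alkyne.
The molecule carries an ethynyl group (-C#CH), whose atoms satisfy every constraint of the query, so the pattern matches.

Yes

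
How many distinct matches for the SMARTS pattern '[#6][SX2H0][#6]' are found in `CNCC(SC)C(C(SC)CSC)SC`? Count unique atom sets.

4

[#6][SX2H0][#6] is the SMARTS for a thioether: an aliphatic sulfur bridging two carbons with no H on the sulfur.
The molecule carries 4 separate instances of a methylthio ether (-SCH3) meeting every constraint; each maps to a distinct set of atoms, giving 4 matches.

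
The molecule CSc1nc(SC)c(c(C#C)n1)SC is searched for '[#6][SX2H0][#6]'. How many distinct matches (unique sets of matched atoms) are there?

3

[#6][SX2H0][#6] is the SMARTS for a thioether: an aliphatic sulfur bridging two carbons with no H on the sulfur.
The molecule carries 3 separate instances of a methylthio ether (-SCH3) meeting every constraint; each maps to a distinct set of atoms, giving 3 matches.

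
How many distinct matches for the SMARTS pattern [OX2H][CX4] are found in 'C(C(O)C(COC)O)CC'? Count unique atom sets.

2

[OX2H][CX4] is the SMARTS for an aliphatic alcohol: a hydroxyl oxygen bound to an sp3 (X4) carbon.
The molecule carries 2 separate instances of a hydroxyl group (-OH) meeting every constraint; each maps to a distinct set of atoms, giving 2 matches.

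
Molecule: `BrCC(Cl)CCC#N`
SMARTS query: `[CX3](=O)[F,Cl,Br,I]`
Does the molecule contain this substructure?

No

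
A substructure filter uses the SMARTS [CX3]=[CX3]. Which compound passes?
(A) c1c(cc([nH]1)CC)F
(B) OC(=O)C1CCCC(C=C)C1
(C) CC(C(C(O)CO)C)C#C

B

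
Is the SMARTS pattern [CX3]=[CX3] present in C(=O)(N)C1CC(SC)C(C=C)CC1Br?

Yes

The pattern [CX3]=[CX3] describes a non-aromatic C=C double bond between two sp2 carbons — an alkene.
The molecule carries a vinyl group (-CH=CH2), whose atoms satisfy every constraint of the query, so the pattern matches.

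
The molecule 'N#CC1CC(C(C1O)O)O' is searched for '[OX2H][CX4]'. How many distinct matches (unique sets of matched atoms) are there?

3

[OX2H][CX4] is the SMARTS for an aliphatic alcohol: a hydroxyl oxygen bound to an sp3 (X4) carbon.
The molecule carries 3 separate instances of a hydroxyl group (-OH) meeting every constraint; each maps to a distinct set of atoms, giving 3 matches.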